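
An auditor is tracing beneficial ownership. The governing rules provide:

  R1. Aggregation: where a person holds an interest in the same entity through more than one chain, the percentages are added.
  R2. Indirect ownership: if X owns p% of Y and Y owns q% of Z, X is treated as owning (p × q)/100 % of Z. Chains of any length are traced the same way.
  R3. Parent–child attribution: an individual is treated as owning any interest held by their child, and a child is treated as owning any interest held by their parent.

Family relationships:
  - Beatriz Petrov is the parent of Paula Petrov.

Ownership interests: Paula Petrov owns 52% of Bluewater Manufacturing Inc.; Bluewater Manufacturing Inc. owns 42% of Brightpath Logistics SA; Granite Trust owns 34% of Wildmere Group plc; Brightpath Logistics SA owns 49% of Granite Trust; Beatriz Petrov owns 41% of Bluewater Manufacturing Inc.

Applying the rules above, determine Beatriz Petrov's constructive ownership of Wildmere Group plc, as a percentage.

By parent–child attribution (R3), Beatriz Petrov is treated as also owning Paula Petrov's interest in Bluewater Manufacturing Inc, giving 41% + 52% = 93%.
Chain via Bluewater Manufacturing Inc. → Brightpath Logistics SA → Granite Trust (R2): 93% × 42% × 49% × 34% = 6.507396% of Wildmere Group plc.

6.507396%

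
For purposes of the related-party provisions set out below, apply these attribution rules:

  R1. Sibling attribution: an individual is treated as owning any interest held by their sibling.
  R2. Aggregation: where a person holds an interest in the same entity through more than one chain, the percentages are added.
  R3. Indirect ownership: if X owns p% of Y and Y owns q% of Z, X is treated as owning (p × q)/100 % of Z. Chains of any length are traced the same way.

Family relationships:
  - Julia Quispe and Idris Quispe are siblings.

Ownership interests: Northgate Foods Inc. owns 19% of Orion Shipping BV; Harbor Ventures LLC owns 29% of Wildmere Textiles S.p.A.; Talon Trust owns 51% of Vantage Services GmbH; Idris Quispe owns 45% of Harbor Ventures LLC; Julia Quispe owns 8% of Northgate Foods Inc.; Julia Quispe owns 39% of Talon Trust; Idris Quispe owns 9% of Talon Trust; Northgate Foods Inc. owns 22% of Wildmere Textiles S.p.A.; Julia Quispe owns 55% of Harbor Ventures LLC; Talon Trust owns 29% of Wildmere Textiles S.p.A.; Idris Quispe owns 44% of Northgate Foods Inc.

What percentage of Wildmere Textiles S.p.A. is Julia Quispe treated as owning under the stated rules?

By sibling attribution (R1), Julia Quispe is treated as also owning Idris Quispe's interest in Harbor Ventures LLC, giving 55% + 45% = 100%.
By sibling attribution (R1), Julia Quispe is treated as also owning Idris Quispe's interest in Northgate Foods Inc, giving 8% + 44% = 52%.
By sibling attribution (R1), Julia Quispe is treated as also owning Idris Quispe's interest in Talon Trust, giving 39% + 9% = 48%.
Chain via Harbor Ventures LLC (R3): 100% × 29% = 29% of Wildmere Textiles S.p.A.
Chain via Northgate Foods Inc. (R3): 52% × 22% = 11.44% of Wildmere Textiles S.p.A.
Chain via Talon Trust (R3): 48% × 29% = 13.92% of Wildmere Textiles S.p.A.
Aggregating (R2): 29% + 11.44% + 13.92% = 54.36%.

54.36%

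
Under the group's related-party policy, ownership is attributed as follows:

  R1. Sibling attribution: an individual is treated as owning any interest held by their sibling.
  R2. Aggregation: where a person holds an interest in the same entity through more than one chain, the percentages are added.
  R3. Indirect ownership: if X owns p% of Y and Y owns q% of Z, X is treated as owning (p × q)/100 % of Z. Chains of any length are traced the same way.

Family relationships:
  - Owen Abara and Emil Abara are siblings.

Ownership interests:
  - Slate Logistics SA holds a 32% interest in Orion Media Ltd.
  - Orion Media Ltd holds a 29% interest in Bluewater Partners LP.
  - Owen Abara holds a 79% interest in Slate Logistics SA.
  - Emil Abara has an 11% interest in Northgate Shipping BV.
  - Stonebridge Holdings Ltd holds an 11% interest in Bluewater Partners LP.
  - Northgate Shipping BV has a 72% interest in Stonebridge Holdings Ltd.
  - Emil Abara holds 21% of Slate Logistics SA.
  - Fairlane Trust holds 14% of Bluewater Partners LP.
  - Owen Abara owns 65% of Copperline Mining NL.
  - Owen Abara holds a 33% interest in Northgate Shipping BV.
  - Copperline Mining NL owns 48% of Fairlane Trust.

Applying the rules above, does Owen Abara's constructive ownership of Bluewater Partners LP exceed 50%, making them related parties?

No

By sibling attribution (R1), Owen Abara is treated as also owning Emil Abara's interest in Northgate Shipping BV, giving 33% + 11% = 44%.
By sibling attribution (R1), Owen Abara is treated as also owning Emil Abara's interest in Slate Logistics SA, giving 79% + 21% = 100%.
Chain via Copperline Mining NL → Fairlane Trust (R3): 65% × 48% × 14% = 4.368% of Bluewater Partners LP.
Chain via Northgate Shipping BV → Stonebridge Holdings Ltd (R3): 44% × 72% × 11% = 3.4848% of Bluewater Partners LP.
Chain via Slate Logistics SA → Orion Media Ltd (R3): 100% × 32% × 29% = 9.28% of Bluewater Partners LP.
Aggregating (R2): 4.368% + 3.4848% + 9.28% = 17.1328%.
17.1328% does not exceed the 50% threshold, so Owen is not a related party to Bluewater Partners LP.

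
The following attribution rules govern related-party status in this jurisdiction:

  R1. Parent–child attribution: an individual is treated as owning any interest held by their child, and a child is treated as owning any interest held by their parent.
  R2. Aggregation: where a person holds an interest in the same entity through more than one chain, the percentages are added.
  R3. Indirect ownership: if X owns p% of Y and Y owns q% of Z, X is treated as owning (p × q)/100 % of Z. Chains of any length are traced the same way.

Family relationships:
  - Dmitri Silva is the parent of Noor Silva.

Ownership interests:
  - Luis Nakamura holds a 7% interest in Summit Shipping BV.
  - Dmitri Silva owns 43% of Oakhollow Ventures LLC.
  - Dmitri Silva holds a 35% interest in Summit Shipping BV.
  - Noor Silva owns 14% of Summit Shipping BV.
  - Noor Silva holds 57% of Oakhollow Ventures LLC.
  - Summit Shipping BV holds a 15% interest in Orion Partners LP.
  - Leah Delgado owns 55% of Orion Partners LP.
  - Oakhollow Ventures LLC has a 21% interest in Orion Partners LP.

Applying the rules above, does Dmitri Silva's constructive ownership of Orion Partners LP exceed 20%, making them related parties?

Yes

By parent–child attribution (R1), Dmitri Silva is treated as also owning Noor Silva's interest in Oakhollow Ventures LLC, giving 43% + 57% = 100%.
By parent–child attribution (R1), Dmitri Silva is treated as also owning Noor Silva's interest in Summit Shipping BV, giving 35% + 14% = 49%.
Chain via Oakhollow Ventures LLC (R3): 100% × 21% = 21% of Orion Partners LP.
Chain via Summit Shipping BV (R3): 49% × 15% = 7.35% of Orion Partners LP.
Aggregating (R2): 21% + 7.35% = 28.35%.
28.35% exceeds the 20% threshold, so Dmitri is a related party to Orion Partners LP.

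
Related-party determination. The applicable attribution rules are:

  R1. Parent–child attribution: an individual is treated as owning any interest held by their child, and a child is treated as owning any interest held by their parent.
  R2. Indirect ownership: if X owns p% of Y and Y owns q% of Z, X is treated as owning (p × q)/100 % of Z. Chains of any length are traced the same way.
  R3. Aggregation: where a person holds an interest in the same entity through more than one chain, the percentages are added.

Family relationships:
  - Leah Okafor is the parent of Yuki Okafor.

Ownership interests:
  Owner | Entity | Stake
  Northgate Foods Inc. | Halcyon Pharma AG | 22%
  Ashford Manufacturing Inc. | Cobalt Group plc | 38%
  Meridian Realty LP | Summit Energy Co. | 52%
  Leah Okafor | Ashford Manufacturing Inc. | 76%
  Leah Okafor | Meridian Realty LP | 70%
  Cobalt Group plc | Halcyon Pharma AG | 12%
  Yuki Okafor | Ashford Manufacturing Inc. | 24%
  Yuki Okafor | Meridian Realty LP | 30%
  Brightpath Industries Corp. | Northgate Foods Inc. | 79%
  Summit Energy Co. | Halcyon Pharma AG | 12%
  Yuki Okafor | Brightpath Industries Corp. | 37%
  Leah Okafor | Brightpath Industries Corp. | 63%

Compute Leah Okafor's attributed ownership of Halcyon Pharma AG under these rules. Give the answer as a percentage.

By parent–child attribution (R1), Leah Okafor is treated as also owning Yuki Okafor's interest in Brightpath Industries Corp, giving 63% + 37% = 100%.
By parent–child attribution (R1), Leah Okafor is treated as also owning Yuki Okafor's interest in Ashford Manufacturing Inc, giving 76% + 24% = 100%.
By parent–child attribution (R1), Leah Okafor is treated as also owning Yuki Okafor's interest in Meridian Realty LP, giving 70% + 30% = 100%.
Chain via Brightpath Industries Corp. → Northgate Foods Inc. (R2): 100% × 79% × 22% = 17.38% of Halcyon Pharma AG.
Chain via Ashford Manufacturing Inc. → Cobalt Group plc (R2): 100% × 38% × 12% = 4.56% of Halcyon Pharma AG.
Chain via Meridian Realty LP → Summit Energy Co. (R2): 100% × 52% × 12% = 6.24% of Halcyon Pharma AG.
Aggregating (R3): 17.38% + 4.56% + 6.24% = 28.18%.

28.18%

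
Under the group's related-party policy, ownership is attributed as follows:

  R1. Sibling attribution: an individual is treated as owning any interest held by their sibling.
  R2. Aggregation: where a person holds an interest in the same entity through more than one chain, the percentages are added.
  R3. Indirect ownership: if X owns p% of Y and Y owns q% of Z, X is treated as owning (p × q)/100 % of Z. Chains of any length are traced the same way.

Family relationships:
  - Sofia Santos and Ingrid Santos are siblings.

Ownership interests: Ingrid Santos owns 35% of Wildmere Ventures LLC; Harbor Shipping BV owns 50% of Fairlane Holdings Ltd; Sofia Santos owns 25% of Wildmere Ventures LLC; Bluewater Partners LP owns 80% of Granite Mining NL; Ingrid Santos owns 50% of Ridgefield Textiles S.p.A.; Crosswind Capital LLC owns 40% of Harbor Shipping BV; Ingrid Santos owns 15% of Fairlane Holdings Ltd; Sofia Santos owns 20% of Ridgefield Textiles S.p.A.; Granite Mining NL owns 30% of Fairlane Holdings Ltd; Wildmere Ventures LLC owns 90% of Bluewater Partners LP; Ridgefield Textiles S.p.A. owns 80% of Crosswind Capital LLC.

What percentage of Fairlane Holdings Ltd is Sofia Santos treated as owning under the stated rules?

By sibling attribution (R1), Sofia Santos is treated as also owning Ingrid Santos's interest in Ridgefield Textiles S.p.A, giving 20% + 50% = 70%.
By sibling attribution (R1), Sofia Santos is treated as also owning Ingrid Santos's interest in Wildmere Ventures LLC, giving 25% + 35% = 60%.
By sibling attribution (R1), Sofia Santos is treated as owning Ingrid Santos's 15% interest in Fairlane Holdings Ltd.
Chain via Ridgefield Textiles S.p.A. → Crosswind Capital LLC → Harbor Shipping BV (R3): 70% × 80% × 40% × 50% = 11.2% of Fairlane Holdings Ltd.
Chain via Wildmere Ventures LLC → Bluewater Partners LP → Granite Mining NL (R3): 60% × 90% × 80% × 30% = 12.96% of Fairlane Holdings Ltd.
Direct interest in Fairlane Holdings Ltd: 15%.
Aggregating (R2): 11.2% + 12.96% + 15% = 39.16%.

39.16%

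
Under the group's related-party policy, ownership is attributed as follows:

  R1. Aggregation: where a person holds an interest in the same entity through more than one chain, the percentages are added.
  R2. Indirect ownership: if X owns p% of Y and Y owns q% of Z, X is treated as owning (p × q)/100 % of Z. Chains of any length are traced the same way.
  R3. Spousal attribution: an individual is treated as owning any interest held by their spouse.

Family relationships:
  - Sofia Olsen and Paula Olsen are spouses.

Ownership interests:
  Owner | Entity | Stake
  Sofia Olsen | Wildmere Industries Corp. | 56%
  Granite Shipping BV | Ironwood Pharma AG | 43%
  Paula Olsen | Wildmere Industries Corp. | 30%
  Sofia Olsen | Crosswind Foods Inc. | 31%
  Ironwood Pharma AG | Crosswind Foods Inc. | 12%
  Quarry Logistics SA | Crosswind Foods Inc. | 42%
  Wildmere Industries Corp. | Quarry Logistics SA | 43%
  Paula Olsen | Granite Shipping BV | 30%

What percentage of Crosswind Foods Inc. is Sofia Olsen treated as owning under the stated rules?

48.0796%

By spousal attribution (R3), Sofia Olsen is treated as also owning Paula Olsen's interest in Wildmere Industries Corp, giving 56% + 30% = 86%.
By spousal attribution (R3), Sofia Olsen is treated as owning Paula Olsen's 30% interest in Granite Shipping BV.
Chain via Wildmere Industries Corp. → Quarry Logistics SA (R2): 86% × 43% × 42% = 15.5316% of Crosswind Foods Inc.
Direct interest in Crosswind Foods Inc: 31%.
Chain via Granite Shipping BV → Ironwood Pharma AG (R2): 30% × 43% × 12% = 1.548% of Crosswind Foods Inc.
Aggregating (R1): 15.5316% + 31% + 1.548% = 48.0796%.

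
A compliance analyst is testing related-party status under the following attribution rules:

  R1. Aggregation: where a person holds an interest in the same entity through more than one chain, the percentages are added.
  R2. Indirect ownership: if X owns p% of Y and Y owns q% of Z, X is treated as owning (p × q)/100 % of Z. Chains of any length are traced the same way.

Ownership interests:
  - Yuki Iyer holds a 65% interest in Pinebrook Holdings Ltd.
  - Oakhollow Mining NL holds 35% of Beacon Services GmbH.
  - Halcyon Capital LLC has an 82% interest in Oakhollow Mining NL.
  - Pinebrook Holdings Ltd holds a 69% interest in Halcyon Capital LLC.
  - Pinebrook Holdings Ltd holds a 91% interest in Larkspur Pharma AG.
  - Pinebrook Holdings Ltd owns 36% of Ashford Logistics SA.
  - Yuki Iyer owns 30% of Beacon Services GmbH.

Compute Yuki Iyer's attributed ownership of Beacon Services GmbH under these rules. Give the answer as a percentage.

42.87195%

Chain via Pinebrook Holdings Ltd → Halcyon Capital LLC → Oakhollow Mining NL (R2): 65% × 69% × 82% × 35% = 12.87195% of Beacon Services GmbH.
Direct interest in Beacon Services GmbH: 30%.
Aggregating (R1): 12.87195% + 30% = 42.87195%.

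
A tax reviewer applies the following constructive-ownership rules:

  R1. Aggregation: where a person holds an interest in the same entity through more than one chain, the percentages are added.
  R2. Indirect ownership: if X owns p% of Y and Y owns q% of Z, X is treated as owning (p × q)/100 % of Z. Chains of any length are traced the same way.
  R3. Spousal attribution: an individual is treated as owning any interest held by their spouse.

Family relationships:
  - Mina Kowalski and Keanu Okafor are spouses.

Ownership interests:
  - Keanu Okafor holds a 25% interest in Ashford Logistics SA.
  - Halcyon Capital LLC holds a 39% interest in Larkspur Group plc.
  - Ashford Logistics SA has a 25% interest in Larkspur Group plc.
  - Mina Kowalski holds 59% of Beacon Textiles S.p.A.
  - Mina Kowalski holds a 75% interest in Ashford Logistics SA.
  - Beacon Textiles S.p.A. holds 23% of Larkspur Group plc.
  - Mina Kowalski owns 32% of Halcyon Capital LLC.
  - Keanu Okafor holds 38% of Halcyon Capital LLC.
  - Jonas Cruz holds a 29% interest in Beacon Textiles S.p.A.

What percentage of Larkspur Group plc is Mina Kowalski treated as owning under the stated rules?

65.87%

By spousal attribution (R3), Mina Kowalski is treated as also owning Keanu Okafor's interest in Ashford Logistics SA, giving 75% + 25% = 100%.
By spousal attribution (R3), Mina Kowalski is treated as also owning Keanu Okafor's interest in Halcyon Capital LLC, giving 32% + 38% = 70%.
Chain via Ashford Logistics SA (R2): 100% × 25% = 25% of Larkspur Group plc.
Chain via Halcyon Capital LLC (R2): 70% × 39% = 27.3% of Larkspur Group plc.
Chain via Beacon Textiles S.p.A. (R2): 59% × 23% = 13.57% of Larkspur Group plc.
Aggregating (R1): 25% + 27.3% + 13.57% = 65.87%.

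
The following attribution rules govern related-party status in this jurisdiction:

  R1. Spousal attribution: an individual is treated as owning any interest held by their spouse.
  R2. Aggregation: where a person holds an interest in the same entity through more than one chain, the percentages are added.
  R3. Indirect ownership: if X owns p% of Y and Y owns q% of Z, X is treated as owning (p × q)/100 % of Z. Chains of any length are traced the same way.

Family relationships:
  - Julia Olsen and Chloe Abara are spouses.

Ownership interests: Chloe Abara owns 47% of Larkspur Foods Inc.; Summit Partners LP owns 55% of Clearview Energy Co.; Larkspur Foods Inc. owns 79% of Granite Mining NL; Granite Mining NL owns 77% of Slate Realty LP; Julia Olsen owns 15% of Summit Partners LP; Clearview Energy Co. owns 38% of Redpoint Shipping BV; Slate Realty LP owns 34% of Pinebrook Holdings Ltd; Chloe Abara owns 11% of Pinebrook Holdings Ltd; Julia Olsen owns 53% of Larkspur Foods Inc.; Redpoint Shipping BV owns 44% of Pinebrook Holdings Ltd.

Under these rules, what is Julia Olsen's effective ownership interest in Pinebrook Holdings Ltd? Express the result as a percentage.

33.0616%

By spousal attribution (R1), Julia Olsen is treated as also owning Chloe Abara's interest in Larkspur Foods Inc, giving 53% + 47% = 100%.
By spousal attribution (R1), Julia Olsen is treated as owning Chloe Abara's 11% interest in Pinebrook Holdings Ltd.
Chain via Summit Partners LP → Clearview Energy Co. → Redpoint Shipping BV (R3): 15% × 55% × 38% × 44% = 1.3794% of Pinebrook Holdings Ltd.
Chain via Larkspur Foods Inc. → Granite Mining NL → Slate Realty LP (R3): 100% × 79% × 77% × 34% = 20.6822% of Pinebrook Holdings Ltd.
Direct interest in Pinebrook Holdings Ltd: 11%.
Aggregating (R2): 1.3794% + 20.6822% + 11% = 33.0616%.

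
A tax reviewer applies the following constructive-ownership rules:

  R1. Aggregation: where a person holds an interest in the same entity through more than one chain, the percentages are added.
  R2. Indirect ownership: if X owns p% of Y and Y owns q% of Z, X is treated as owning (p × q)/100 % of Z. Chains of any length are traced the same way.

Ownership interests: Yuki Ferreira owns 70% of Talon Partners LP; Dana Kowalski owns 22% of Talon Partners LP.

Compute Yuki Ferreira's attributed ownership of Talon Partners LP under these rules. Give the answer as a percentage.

Direct interest in Talon Partners LP: 70%.

70%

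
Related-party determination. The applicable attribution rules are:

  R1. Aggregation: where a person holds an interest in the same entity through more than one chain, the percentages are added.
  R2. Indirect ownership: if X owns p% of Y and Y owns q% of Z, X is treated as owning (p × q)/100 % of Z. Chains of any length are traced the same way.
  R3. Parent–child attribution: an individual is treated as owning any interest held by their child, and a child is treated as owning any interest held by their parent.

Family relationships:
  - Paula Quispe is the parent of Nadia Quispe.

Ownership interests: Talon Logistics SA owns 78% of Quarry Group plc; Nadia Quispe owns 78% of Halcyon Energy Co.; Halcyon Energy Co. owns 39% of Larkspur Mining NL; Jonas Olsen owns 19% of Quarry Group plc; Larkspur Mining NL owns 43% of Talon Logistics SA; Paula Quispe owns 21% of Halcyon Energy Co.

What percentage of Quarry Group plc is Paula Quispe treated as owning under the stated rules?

12.949794%

By parent–child attribution (R3), Paula Quispe is treated as also owning Nadia Quispe's interest in Halcyon Energy Co, giving 21% + 78% = 99%.
Chain via Halcyon Energy Co. → Larkspur Mining NL → Talon Logistics SA (R2): 99% × 39% × 43% × 78% = 12.949794% of Quarry Group plc.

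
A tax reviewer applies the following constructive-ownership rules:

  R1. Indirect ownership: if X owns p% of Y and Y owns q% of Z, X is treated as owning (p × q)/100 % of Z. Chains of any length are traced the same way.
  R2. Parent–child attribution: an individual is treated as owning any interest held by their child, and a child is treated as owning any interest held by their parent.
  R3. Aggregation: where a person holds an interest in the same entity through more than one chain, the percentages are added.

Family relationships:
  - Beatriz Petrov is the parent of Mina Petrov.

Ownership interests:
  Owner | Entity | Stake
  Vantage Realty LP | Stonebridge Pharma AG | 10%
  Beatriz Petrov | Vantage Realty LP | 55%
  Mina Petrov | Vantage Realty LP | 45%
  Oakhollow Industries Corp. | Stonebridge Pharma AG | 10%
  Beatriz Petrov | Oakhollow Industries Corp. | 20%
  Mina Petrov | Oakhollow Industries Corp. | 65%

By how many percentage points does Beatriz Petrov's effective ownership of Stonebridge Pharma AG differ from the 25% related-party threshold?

By parent–child attribution (R2), Beatriz Petrov is treated as also owning Mina Petrov's interest in Vantage Realty LP, giving 55% + 45% = 100%.
By parent–child attribution (R2), Beatriz Petrov is treated as also owning Mina Petrov's interest in Oakhollow Industries Corp, giving 20% + 65% = 85%.
Chain via Vantage Realty LP (R1): 100% × 10% = 10% of Stonebridge Pharma AG.
Chain via Oakhollow Industries Corp. (R1): 85% × 10% = 8.5% of Stonebridge Pharma AG.
Aggregating (R3): 10% + 8.5% = 18.5%.
18.5% falls short of the 25% threshold by 6.5 percentage points.

6.5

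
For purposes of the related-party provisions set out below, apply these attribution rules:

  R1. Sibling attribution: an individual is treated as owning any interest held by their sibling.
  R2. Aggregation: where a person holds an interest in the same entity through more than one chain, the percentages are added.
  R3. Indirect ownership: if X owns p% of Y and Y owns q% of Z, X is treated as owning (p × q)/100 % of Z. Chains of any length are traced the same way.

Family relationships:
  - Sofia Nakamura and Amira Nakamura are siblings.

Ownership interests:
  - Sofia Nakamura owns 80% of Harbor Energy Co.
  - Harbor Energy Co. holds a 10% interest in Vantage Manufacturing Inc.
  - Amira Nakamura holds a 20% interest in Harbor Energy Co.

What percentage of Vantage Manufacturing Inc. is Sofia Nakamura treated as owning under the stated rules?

By sibling attribution (R1), Sofia Nakamura is treated as also owning Amira Nakamura's interest in Harbor Energy Co, giving 80% + 20% = 100%.
Chain via Harbor Energy Co. (R3): 100% × 10% = 10% of Vantage Manufacturing Inc.

10%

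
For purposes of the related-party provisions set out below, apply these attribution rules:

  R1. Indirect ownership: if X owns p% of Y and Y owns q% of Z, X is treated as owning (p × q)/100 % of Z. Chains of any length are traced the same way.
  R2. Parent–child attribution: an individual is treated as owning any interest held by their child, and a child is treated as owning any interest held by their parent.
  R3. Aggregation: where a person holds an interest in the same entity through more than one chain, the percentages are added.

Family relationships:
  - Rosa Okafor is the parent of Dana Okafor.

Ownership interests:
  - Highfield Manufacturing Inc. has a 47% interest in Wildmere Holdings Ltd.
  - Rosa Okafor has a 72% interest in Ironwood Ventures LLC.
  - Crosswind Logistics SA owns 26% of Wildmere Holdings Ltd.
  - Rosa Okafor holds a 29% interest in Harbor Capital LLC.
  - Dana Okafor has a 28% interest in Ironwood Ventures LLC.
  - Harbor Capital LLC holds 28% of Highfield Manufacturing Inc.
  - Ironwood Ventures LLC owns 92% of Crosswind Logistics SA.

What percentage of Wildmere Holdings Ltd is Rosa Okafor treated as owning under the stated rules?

By parent–child attribution (R2), Rosa Okafor is treated as also owning Dana Okafor's interest in Ironwood Ventures LLC, giving 72% + 28% = 100%.
Chain via Ironwood Ventures LLC → Crosswind Logistics SA (R1): 100% × 92% × 26% = 23.92% of Wildmere Holdings Ltd.
Chain via Harbor Capital LLC → Highfield Manufacturing Inc. (R1): 29% × 28% × 47% = 3.8164% of Wildmere Holdings Ltd.
Aggregating (R3): 23.92% + 3.8164% = 27.7364%.

27.7364%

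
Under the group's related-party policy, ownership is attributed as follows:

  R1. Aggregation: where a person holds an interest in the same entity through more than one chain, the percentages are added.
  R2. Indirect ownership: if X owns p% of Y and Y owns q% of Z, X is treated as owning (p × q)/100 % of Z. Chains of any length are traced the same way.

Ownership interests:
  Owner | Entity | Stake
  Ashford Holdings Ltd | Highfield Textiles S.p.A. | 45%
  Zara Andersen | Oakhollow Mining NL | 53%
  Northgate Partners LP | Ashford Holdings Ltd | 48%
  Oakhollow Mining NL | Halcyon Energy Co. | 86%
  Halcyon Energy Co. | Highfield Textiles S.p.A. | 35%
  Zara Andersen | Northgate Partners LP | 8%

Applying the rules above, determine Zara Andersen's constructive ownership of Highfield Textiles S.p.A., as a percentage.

Chain via Oakhollow Mining NL → Halcyon Energy Co. (R2): 53% × 86% × 35% = 15.953% of Highfield Textiles S.p.A.
Chain via Northgate Partners LP → Ashford Holdings Ltd (R2): 8% × 48% × 45% = 1.728% of Highfield Textiles S.p.A.
Aggregating (R1): 15.953% + 1.728% = 17.681%.

17.681%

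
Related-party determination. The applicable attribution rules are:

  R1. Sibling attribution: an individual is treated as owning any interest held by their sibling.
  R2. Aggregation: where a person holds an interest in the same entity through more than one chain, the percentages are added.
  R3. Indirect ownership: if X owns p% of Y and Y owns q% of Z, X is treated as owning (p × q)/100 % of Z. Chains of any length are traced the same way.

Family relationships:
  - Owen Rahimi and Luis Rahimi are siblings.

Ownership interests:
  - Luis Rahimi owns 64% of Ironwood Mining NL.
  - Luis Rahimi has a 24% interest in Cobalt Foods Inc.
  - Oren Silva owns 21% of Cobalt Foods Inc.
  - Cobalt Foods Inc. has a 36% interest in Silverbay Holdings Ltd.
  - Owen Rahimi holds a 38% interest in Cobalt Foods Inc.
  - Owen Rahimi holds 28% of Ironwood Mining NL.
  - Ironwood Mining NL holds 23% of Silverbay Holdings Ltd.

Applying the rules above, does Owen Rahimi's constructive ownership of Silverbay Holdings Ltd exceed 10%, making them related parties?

Yes

By sibling attribution (R1), Owen Rahimi is treated as also owning Luis Rahimi's interest in Ironwood Mining NL, giving 28% + 64% = 92%.
By sibling attribution (R1), Owen Rahimi is treated as also owning Luis Rahimi's interest in Cobalt Foods Inc, giving 38% + 24% = 62%.
Chain via Ironwood Mining NL (R3): 92% × 23% = 21.16% of Silverbay Holdings Ltd.
Chain via Cobalt Foods Inc. (R3): 62% × 36% = 22.32% of Silverbay Holdings Ltd.
Aggregating (R2): 21.16% + 22.32% = 43.48%.
43.48% exceeds the 10% threshold, so Owen is a related party to Silverbay Holdings Ltd.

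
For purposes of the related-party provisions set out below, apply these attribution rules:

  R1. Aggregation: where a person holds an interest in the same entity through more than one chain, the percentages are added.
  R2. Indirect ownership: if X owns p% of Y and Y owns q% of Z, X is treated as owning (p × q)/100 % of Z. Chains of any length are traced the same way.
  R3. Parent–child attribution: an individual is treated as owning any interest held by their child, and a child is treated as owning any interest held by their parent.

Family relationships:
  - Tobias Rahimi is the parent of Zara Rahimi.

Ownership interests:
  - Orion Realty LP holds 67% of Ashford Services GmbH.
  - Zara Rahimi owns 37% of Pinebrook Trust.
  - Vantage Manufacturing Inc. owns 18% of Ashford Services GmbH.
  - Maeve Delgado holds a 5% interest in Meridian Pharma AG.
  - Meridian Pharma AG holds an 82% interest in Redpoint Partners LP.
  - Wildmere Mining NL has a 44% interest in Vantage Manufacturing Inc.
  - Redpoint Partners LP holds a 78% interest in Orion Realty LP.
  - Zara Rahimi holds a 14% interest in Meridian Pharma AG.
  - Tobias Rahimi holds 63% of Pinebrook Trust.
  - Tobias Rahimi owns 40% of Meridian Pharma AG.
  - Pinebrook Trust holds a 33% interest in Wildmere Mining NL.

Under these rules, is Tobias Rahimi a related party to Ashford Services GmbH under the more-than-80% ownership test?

No

By parent–child attribution (R3), Tobias Rahimi is treated as also owning Zara Rahimi's interest in Pinebrook Trust, giving 63% + 37% = 100%.
By parent–child attribution (R3), Tobias Rahimi is treated as also owning Zara Rahimi's interest in Meridian Pharma AG, giving 40% + 14% = 54%.
Chain via Pinebrook Trust → Wildmere Mining NL → Vantage Manufacturing Inc. (R2): 100% × 33% × 44% × 18% = 2.6136% of Ashford Services GmbH.
Chain via Meridian Pharma AG → Redpoint Partners LP → Orion Realty LP (R2): 54% × 82% × 78% × 67% = 23.140728% of Ashford Services GmbH.
Aggregating (R1): 2.6136% + 23.140728% = 25.754328%.
25.754328% does not exceed the 80% threshold, so Tobias is not a related party to Ashford Services GmbH.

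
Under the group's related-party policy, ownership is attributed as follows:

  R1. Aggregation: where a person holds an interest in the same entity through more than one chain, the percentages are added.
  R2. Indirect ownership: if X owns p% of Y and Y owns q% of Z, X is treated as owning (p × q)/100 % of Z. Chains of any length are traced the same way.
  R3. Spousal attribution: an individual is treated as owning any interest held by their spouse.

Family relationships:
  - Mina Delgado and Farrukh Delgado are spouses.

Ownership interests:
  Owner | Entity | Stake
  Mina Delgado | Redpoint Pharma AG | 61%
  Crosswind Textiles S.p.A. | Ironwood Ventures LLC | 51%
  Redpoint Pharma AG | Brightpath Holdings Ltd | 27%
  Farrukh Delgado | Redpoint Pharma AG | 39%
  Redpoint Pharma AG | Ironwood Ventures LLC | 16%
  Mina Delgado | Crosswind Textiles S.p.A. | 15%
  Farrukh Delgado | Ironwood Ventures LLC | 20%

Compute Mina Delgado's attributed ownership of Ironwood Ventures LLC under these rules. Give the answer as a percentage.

By spousal attribution (R3), Mina Delgado is treated as also owning Farrukh Delgado's interest in Redpoint Pharma AG, giving 61% + 39% = 100%.
By spousal attribution (R3), Mina Delgado is treated as owning Farrukh Delgado's 20% interest in Ironwood Ventures LLC.
Chain via Redpoint Pharma AG (R2): 100% × 16% = 16% of Ironwood Ventures LLC.
Chain via Crosswind Textiles S.p.A. (R2): 15% × 51% = 7.65% of Ironwood Ventures LLC.
Direct interest in Ironwood Ventures LLC: 20%.
Aggregating (R1): 16% + 7.65% + 20% = 43.65%.

43.65%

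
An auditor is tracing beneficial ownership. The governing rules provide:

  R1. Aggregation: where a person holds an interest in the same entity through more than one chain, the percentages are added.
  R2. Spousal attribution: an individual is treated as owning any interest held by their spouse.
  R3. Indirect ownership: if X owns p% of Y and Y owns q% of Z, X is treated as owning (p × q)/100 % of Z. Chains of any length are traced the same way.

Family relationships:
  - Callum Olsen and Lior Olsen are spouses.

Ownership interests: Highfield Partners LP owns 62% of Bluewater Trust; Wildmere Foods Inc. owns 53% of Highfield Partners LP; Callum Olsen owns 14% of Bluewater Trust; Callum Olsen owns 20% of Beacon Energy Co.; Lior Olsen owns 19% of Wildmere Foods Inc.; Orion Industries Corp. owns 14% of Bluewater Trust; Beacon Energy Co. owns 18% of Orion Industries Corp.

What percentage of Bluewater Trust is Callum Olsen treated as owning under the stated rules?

By spousal attribution (R2), Callum Olsen is treated as owning Lior Olsen's 19% interest in Wildmere Foods Inc.
Chain via Beacon Energy Co. → Orion Industries Corp. (R3): 20% × 18% × 14% = 0.504% of Bluewater Trust.
Direct interest in Bluewater Trust: 14%.
Chain via Wildmere Foods Inc. → Highfield Partners LP (R3): 19% × 53% × 62% = 6.2434% of Bluewater Trust.
Aggregating (R1): 0.504% + 14% + 6.2434% = 20.7474%.

20.7474%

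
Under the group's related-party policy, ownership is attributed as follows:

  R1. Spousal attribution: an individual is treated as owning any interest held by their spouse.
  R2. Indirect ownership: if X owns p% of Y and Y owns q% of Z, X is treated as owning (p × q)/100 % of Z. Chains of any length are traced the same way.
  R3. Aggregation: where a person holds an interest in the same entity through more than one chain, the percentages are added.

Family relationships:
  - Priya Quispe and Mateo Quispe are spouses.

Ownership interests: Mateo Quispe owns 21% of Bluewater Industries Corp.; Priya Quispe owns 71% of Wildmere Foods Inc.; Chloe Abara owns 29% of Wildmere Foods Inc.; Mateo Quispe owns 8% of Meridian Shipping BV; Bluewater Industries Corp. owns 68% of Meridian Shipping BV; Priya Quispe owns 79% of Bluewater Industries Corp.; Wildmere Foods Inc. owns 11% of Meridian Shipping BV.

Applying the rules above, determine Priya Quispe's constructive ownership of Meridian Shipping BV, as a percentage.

83.81%

By spousal attribution (R1), Priya Quispe is treated as also owning Mateo Quispe's interest in Bluewater Industries Corp, giving 79% + 21% = 100%.
By spousal attribution (R1), Priya Quispe is treated as owning Mateo Quispe's 8% interest in Meridian Shipping BV.
Chain via Wildmere Foods Inc. (R2): 71% × 11% = 7.81% of Meridian Shipping BV.
Chain via Bluewater Industries Corp. (R2): 100% × 68% = 68% of Meridian Shipping BV.
Direct interest in Meridian Shipping BV: 8%.
Aggregating (R3): 7.81% + 68% + 8% = 83.81%.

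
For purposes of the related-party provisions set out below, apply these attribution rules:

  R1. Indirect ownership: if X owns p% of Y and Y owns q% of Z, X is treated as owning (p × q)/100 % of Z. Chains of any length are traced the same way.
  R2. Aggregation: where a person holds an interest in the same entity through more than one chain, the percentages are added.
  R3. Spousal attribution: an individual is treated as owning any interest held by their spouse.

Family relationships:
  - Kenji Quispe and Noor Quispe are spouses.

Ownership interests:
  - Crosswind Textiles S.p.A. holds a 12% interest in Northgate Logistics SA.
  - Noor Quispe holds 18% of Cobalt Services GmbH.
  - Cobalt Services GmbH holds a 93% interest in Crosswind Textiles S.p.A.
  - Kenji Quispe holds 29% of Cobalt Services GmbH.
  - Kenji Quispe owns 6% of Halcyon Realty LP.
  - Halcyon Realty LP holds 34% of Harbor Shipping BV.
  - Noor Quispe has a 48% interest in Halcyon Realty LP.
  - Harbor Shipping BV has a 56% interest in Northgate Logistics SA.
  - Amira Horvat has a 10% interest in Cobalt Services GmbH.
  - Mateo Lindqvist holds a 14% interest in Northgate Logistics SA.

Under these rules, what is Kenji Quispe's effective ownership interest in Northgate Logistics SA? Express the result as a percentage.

15.5268%

By spousal attribution (R3), Kenji Quispe is treated as also owning Noor Quispe's interest in Halcyon Realty LP, giving 6% + 48% = 54%.
By spousal attribution (R3), Kenji Quispe is treated as also owning Noor Quispe's interest in Cobalt Services GmbH, giving 29% + 18% = 47%.
Chain via Halcyon Realty LP → Harbor Shipping BV (R1): 54% × 34% × 56% = 10.2816% of Northgate Logistics SA.
Chain via Cobalt Services GmbH → Crosswind Textiles S.p.A. (R1): 47% × 93% × 12% = 5.2452% of Northgate Logistics SA.
Aggregating (R2): 10.2816% + 5.2452% = 15.5268%.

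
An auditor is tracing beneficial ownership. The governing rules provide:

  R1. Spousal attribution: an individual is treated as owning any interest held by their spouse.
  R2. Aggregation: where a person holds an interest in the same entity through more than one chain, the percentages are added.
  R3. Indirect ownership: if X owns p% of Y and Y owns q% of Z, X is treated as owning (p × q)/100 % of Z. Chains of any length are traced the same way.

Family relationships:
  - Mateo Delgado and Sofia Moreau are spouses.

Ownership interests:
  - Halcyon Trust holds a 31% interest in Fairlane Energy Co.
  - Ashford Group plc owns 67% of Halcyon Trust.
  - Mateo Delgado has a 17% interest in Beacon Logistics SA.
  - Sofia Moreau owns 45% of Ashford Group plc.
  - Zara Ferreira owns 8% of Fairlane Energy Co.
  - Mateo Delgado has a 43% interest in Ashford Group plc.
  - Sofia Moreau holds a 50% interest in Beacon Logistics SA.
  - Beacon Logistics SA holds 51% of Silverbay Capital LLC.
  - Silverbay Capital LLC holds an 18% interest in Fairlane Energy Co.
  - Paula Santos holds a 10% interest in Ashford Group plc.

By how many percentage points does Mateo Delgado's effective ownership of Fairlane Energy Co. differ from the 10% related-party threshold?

By spousal attribution (R1), Mateo Delgado is treated as also owning Sofia Moreau's interest in Ashford Group plc, giving 43% + 45% = 88%.
By spousal attribution (R1), Mateo Delgado is treated as also owning Sofia Moreau's interest in Beacon Logistics SA, giving 17% + 50% = 67%.
Chain via Ashford Group plc → Halcyon Trust (R3): 88% × 67% × 31% = 18.2776% of Fairlane Energy Co.
Chain via Beacon Logistics SA → Silverbay Capital LLC (R3): 67% × 51% × 18% = 6.1506% of Fairlane Energy Co.
Aggregating (R2): 18.2776% + 6.1506% = 24.4282%.
24.4282% exceeds the 10% threshold by 14.4282 percentage points.

14.4282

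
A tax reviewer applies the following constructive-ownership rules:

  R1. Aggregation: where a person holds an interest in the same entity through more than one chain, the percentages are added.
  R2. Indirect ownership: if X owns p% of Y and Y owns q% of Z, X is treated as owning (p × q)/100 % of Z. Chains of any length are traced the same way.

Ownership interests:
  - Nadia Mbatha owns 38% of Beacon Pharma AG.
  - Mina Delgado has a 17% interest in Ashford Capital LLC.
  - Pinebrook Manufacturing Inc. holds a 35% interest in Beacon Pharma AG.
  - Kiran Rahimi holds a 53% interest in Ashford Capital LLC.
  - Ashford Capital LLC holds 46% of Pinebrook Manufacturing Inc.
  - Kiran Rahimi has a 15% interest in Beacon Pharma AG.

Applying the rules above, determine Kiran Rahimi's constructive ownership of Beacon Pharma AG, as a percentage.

23.533%

Chain via Ashford Capital LLC → Pinebrook Manufacturing Inc. (R2): 53% × 46% × 35% = 8.533% of Beacon Pharma AG.
Direct interest in Beacon Pharma AG: 15%.
Aggregating (R1): 8.533% + 15% = 23.533%.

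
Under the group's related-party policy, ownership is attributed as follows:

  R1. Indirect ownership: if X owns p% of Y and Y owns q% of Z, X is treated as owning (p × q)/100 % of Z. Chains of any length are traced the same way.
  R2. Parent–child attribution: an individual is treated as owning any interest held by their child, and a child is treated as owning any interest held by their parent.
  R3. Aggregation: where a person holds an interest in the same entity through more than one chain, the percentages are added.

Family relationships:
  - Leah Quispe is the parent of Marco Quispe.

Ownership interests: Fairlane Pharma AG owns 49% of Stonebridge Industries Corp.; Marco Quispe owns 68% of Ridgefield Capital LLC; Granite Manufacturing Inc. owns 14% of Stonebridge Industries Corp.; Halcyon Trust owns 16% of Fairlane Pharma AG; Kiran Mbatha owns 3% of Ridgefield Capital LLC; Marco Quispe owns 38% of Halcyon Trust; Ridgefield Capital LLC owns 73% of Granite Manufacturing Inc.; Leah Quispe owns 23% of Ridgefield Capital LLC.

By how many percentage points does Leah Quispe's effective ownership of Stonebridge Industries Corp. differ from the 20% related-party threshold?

By parent–child attribution (R2), Leah Quispe is treated as also owning Marco Quispe's interest in Ridgefield Capital LLC, giving 23% + 68% = 91%.
By parent–child attribution (R2), Leah Quispe is treated as owning Marco Quispe's 38% interest in Halcyon Trust.
Chain via Ridgefield Capital LLC → Granite Manufacturing Inc. (R1): 91% × 73% × 14% = 9.3002% of Stonebridge Industries Corp.
Chain via Halcyon Trust → Fairlane Pharma AG (R1): 38% × 16% × 49% = 2.9792% of Stonebridge Industries Corp.
Aggregating (R3): 9.3002% + 2.9792% = 12.2794%.
12.2794% falls short of the 20% threshold by 7.7206 percentage points.

7.7206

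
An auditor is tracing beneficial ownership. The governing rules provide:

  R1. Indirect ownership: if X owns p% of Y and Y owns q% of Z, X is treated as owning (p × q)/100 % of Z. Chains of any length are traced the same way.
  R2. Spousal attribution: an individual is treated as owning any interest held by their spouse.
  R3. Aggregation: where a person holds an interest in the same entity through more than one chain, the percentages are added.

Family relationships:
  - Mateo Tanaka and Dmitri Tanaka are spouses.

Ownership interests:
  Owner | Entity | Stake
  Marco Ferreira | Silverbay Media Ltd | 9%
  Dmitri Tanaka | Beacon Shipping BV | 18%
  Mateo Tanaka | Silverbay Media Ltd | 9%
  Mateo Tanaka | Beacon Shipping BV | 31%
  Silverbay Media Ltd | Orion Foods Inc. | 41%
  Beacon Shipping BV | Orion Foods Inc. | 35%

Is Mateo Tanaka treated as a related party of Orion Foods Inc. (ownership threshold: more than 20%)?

Yes

By spousal attribution (R2), Mateo Tanaka is treated as also owning Dmitri Tanaka's interest in Beacon Shipping BV, giving 31% + 18% = 49%.
Chain via Beacon Shipping BV (R1): 49% × 35% = 17.15% of Orion Foods Inc.
Chain via Silverbay Media Ltd (R1): 9% × 41% = 3.69% of Orion Foods Inc.
Aggregating (R3): 17.15% + 3.69% = 20.84%.
20.84% exceeds the 20% threshold, so Mateo is a related party to Orion Foods Inc.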